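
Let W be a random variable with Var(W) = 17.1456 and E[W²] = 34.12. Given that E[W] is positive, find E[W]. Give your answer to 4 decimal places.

4.1200

(E[W])² = E[W²] − Var(W) = 34.12 − 17.1456 = 16.9744
E[W] = √16.9744 = 4.12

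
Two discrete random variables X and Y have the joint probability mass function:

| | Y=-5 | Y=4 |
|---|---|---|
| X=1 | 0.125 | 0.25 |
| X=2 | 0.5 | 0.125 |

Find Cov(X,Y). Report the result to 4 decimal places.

E[X] = 1.625,  E[Y] = -1.625
E[XY] = -3.625
Cov(X,Y) = E[XY] − E[X]E[Y] = -3.625 − (1.625)(-1.625) = -0.984375

-0.9844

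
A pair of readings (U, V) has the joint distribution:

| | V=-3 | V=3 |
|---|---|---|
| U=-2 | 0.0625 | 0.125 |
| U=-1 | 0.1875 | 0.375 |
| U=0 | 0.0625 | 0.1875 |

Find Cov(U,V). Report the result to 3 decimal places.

0.117

E[U] = -0.9375,  E[V] = 1.125
E[UV] = -0.9375
Cov(U,V) = E[UV] − E[U]E[V] = -0.9375 − (-0.9375)(1.125) = 0.1171875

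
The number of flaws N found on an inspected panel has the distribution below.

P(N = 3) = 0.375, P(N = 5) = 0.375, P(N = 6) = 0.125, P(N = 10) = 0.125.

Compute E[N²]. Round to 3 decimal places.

29.750

E[N²] = (3)²(0.375) + (5)²(0.375) + (6)²(0.125) + (10)²(0.125) = 29.75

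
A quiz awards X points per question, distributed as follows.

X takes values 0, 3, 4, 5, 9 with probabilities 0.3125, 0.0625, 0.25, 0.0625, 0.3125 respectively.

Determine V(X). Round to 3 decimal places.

E[X] = (0)(0.3125) + (3)(0.0625) + (4)(0.25) + (5)(0.0625) + (9)(0.3125) = 4.3125
E[X²] = (0)²(0.3125) + (3)²(0.0625) + (4)²(0.25) + (5)²(0.0625) + (9)²(0.3125) = 31.4375
V(X) = E[X²] − (E[X])² = 31.4375 − (4.3125)² = 12.83984375

12.840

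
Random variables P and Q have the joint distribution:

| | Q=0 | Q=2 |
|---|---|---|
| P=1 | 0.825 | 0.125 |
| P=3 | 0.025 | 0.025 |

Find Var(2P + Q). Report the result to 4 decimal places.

1.5500

E[P] = 1.1,  E[Q] = 0.3,  E[PQ] = 0.4
Var(P) = 1.4 − (1.1)² = 0.19;  Var(Q) = 0.6 − (0.3)² = 0.51
Cov(P,Q) = 0.4 − (1.1)(0.3) = 0.07
Var(2P + Q) = (2)²·0.19 + (1)²·0.51 + 2·(2)·(1)·0.07 = 1.55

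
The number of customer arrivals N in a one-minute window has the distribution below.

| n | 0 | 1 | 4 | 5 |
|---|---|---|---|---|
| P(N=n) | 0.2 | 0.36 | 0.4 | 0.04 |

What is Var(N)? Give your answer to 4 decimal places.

3.0944

E[N] = (0)(0.2) + (1)(0.36) + (4)(0.4) + (5)(0.04) = 2.16
E[N²] = (0)²(0.2) + (1)²(0.36) + (4)²(0.4) + (5)²(0.04) = 7.76
Var(N) = E[N²] − (E[N])² = 7.76 − (2.16)² = 3.0944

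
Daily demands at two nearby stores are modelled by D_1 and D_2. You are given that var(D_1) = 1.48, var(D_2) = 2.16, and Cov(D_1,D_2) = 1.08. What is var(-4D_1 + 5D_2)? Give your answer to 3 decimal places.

34.480

var(-4D_1 + 5D_2) = (-4)²·var(D_1) + (5)²·var(D_2) + 2·(-4)·(5)·Cov(D_1,D_2)
= 16·1.48 + 25·2.16 + -40·1.08 = 34.48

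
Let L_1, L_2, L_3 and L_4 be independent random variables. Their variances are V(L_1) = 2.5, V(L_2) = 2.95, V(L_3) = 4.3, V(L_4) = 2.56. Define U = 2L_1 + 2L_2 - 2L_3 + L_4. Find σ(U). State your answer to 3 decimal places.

6.447

By independence, V(U) = (2)²V(L_1) + (2)²V(L_2) + (-2)²V(L_3) + (1)²V(L_4)
= (2)²·2.5 + (2)²·2.95 + (-2)²·4.3 + (1)²·2.56 = 41.56
σ(U) = √41.56 ≈ 6.447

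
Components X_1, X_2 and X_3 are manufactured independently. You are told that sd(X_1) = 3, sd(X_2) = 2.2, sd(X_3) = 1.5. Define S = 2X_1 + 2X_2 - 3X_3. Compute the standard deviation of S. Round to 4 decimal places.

var(X_1) = 9, var(X_2) = 4.84, var(X_3) = 2.25
By independence, var(S) = (2)²var(X_1) + (2)²var(X_2) + (-3)²var(X_3)
= (2)²·9 + (2)²·4.84 + (-3)²·2.25 = 75.61
sd(S) = √75.61 ≈ 8.6954

8.6954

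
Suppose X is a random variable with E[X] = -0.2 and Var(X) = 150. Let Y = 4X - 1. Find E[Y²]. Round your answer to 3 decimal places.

2403.240

E[4X - 1] = 4·-0.2 − 1 = -1.8
Var(4X - 1) = (4)²·150 = 2400
E[Y²] = Var(Y) + (E[Y])² = 2400 + (-1.8)² = 2403.24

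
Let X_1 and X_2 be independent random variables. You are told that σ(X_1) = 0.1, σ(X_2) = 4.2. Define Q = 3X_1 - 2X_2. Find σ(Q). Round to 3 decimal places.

var(X_1) = 0.01, var(X_2) = 17.64
By independence, var(Q) = (3)²var(X_1) + (-2)²var(X_2)
= (3)²·0.01 + (-2)²·17.64 = 70.65
σ(Q) = √70.65 ≈ 8.405

8.405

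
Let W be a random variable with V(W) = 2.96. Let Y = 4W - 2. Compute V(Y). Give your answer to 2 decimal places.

47.36

V(4W - 2) = (4)²·V(W) = 16·2.96 = 47.36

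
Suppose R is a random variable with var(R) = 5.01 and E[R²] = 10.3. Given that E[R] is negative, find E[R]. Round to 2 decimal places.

-2.30

(E[R])² = E[R²] − var(R) = 10.3 − 5.01 = 5.29
E[R] = −√5.29 = -2.3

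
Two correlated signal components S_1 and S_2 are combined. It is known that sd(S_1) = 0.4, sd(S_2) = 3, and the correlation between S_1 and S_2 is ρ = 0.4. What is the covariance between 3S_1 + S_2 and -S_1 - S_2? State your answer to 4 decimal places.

Var(S_1) = (0.4)² = 0.16;  Var(S_2) = (3)² = 9
Cov(S_1,S_2) = ρ·sd(S_1)·sd(S_2) = 0.4·0.4·3 = 0.48
Cov(3S_1 + S_2, -S_1 - S_2) = (3)(-1)Var(S_1) + (1)(-1)Var(S_2) + [(3)(-1) + (1)(-1)]Cov(S_1,S_2)
= -3·0.16 + -1·9 + -4·0.48 = -11.4

-11.4000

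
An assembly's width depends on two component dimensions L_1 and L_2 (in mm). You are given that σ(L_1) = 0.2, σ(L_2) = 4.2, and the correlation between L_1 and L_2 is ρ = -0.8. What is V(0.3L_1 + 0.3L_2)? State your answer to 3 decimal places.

V(L_1) = (0.2)² = 0.04;  V(L_2) = (4.2)² = 17.64
cov(L_1,L_2) = ρ·σ(L_1)·σ(L_2) = -0.8·0.2·4.2 = -0.672
V(0.3L_1 + 0.3L_2) = (0.3)²·V(L_1) + (0.3)²·V(L_2) + 2·(0.3)·(0.3)·cov(L_1,L_2)
= 0.09·0.04 + 0.09·17.64 + 0.18·-0.672 = 1.47024

1.470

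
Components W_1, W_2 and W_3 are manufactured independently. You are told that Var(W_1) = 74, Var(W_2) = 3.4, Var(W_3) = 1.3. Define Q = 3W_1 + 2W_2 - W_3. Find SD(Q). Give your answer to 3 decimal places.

26.094

By independence, Var(Q) = (3)²Var(W_1) + (2)²Var(W_2) + (-1)²Var(W_3)
= (3)²·74 + (2)²·3.4 + (-1)²·1.3 = 680.9
SD(Q) = √680.9 ≈ 26.094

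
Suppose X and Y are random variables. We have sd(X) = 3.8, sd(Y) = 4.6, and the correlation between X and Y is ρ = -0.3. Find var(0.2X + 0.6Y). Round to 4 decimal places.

var(X) = (3.8)² = 14.44;  var(Y) = (4.6)² = 21.16
Cov(X,Y) = ρ·sd(X)·sd(Y) = -0.3·3.8·4.6 = -5.244
var(0.2X + 0.6Y) = (0.2)²·var(X) + (0.6)²·var(Y) + 2·(0.2)·(0.6)·Cov(X,Y)
= 0.04·14.44 + 0.36·21.16 + 0.24·-5.244 = 6.93664

6.9366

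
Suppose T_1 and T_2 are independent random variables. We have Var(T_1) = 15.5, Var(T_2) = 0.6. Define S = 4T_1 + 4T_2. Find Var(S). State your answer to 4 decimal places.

257.6000

By independence, Var(S) = (4)²Var(T_1) + (4)²Var(T_2)
= (4)²·15.5 + (4)²·0.6 = 257.6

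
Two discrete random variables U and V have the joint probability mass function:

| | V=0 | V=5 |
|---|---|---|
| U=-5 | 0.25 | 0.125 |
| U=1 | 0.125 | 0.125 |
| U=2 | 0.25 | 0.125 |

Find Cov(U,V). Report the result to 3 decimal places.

0.391

E[U] = -0.875,  E[V] = 1.875
E[UV] = -1.25
Cov(U,V) = E[UV] − E[U]E[V] = -1.25 − (-0.875)(1.875) = 0.390625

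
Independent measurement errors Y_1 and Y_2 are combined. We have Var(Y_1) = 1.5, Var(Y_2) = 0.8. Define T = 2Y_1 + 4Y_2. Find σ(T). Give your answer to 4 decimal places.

4.3359

By independence, Var(T) = (2)²Var(Y_1) + (4)²Var(Y_2)
= (2)²·1.5 + (4)²·0.8 = 18.8
σ(T) = √18.8 ≈ 4.3359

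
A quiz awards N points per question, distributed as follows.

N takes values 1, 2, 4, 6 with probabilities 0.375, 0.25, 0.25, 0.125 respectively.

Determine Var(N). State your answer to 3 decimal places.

E[N] = (1)(0.375) + (2)(0.25) + (4)(0.25) + (6)(0.125) = 2.625
E[N²] = (1)²(0.375) + (2)²(0.25) + (4)²(0.25) + (6)²(0.125) = 9.875
Var(N) = E[N²] − (E[N])² = 9.875 − (2.625)² = 2.984375

2.984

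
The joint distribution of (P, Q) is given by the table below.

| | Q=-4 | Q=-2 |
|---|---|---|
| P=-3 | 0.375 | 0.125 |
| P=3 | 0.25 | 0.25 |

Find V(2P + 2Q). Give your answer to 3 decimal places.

E[P] = 0,  E[Q] = -3.25,  E[PQ] = 0.75
V(P) = 9 − (0)² = 9;  V(Q) = 11.5 − (-3.25)² = 0.9375
Cov(P,Q) = 0.75 − (0)(-3.25) = 0.75
V(2P + 2Q) = (2)²·9 + (2)²·0.9375 + 2·(2)·(2)·0.75 = 45.75

45.750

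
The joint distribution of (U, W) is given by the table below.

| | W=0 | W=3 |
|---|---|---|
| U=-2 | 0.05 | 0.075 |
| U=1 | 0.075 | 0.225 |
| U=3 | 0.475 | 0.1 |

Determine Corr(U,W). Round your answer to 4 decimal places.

-0.4069

E[U] = 1.775,  E[W] = 1.2
E[UW] = 1.125
cov(U,W) = E[UW] − E[U]E[W] = 1.125 − (1.775)(1.2) = -1.005
var(U) = 2.824375,  var(W) = 2.16
ρ = -1.005 / √(2.824375·2.16) ≈ -0.4069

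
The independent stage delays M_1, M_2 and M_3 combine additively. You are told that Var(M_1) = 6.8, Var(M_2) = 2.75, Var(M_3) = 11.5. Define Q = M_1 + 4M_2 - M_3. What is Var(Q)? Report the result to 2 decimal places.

62.30

By independence, Var(Q) = (1)²Var(M_1) + (4)²Var(M_2) + (-1)²Var(M_3)
= (1)²·6.8 + (4)²·2.75 + (-1)²·11.5 = 62.3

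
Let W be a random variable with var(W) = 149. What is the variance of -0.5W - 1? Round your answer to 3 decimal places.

var(-0.5W - 1) = (-0.5)²·var(W) = 0.25·149 = 37.25

37.250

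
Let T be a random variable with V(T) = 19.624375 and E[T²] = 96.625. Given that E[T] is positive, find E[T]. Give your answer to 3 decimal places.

(E[T])² = E[T²] − V(T) = 96.625 − 19.624375 = 77.000625
E[T] = √77.000625 = 8.775

8.775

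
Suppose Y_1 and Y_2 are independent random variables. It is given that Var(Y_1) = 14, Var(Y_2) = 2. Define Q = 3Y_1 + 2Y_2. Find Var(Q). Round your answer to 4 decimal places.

By independence, Var(Q) = (3)²Var(Y_1) + (2)²Var(Y_2)
= (3)²·14 + (2)²·2 = 134

134.0000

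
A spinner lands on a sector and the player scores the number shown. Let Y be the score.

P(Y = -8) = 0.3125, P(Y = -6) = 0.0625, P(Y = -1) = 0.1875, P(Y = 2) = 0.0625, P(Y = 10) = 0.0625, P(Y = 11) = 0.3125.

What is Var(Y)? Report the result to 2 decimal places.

E[Y] = (-8)(0.3125) + (-6)(0.0625) + (-1)(0.1875) + (2)(0.0625) + (10)(0.0625) + (11)(0.3125) = 1.125
E[Y²] = (-8)²(0.3125) + (-6)²(0.0625) + (-1)²(0.1875) + (2)²(0.0625) + (10)²(0.0625) + (11)²(0.3125) = 66.75
Var(Y) = E[Y²] − (E[Y])² = 66.75 − (1.125)² = 65.484375

65.48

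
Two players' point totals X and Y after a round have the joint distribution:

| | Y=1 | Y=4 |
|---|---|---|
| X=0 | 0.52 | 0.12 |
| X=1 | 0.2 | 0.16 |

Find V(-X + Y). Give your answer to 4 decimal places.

E[X] = 0.36,  E[Y] = 1.84,  E[XY] = 0.84
V(X) = 0.36 − (0.36)² = 0.2304;  V(Y) = 5.2 − (1.84)² = 1.8144
Cov(X,Y) = 0.84 − (0.36)(1.84) = 0.1776
V(-X + Y) = (-1)²·0.2304 + (1)²·1.8144 + 2·(-1)·(1)·0.1776 = 1.6896

1.6896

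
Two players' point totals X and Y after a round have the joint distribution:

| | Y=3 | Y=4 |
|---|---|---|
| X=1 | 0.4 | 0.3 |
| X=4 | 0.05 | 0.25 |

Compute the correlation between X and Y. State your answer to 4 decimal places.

E[X] = 1.9,  E[Y] = 3.55
E[XY] = 7
Cov(X,Y) = E[XY] − E[X]E[Y] = 7 − (1.9)(3.55) = 0.255
var(X) = 1.89,  var(Y) = 0.2475
ρ = 0.255 / √(1.89·0.2475) ≈ 0.3728

0.3728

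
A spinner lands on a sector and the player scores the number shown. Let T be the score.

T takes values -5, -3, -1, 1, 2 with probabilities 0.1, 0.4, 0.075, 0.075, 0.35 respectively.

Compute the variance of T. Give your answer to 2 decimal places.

6.65

E[T] = (-5)(0.1) + (-3)(0.4) + (-1)(0.075) + (1)(0.075) + (2)(0.35) = -1
E[T²] = (-5)²(0.1) + (-3)²(0.4) + (-1)²(0.075) + (1)²(0.075) + (2)²(0.35) = 7.65
Var(T) = E[T²] − (E[T])² = 7.65 − (-1)² = 6.65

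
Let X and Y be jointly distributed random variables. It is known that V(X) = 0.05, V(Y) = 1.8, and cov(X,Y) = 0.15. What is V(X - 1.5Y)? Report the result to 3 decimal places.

V(X - 1.5Y) = (1)²·V(X) + (-1.5)²·V(Y) + 2·(1)·(-1.5)·cov(X,Y)
= 1·0.05 + 2.25·1.8 + -3·0.15 = 3.65

3.650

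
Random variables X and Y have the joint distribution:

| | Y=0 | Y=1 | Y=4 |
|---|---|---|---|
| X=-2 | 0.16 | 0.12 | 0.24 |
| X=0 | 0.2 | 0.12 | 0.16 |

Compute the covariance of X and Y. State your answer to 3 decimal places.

-0.246

E[X] = -1.04,  E[Y] = 1.84
E[XY] = -2.16
Cov(X,Y) = E[XY] − E[X]E[Y] = -2.16 − (-1.04)(1.84) = -0.2464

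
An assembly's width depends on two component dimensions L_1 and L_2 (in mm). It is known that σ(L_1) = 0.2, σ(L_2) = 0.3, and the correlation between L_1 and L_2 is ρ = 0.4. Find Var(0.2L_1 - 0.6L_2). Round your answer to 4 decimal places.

0.0282

Var(L_1) = (0.2)² = 0.04;  Var(L_2) = (0.3)² = 0.09
Cov(L_1,L_2) = ρ·σ(L_1)·σ(L_2) = 0.4·0.2·0.3 = 0.024
Var(0.2L_1 - 0.6L_2) = (0.2)²·Var(L_1) + (-0.6)²·Var(L_2) + 2·(0.2)·(-0.6)·Cov(L_1,L_2)
= 0.04·0.04 + 0.36·0.09 + -0.24·0.024 = 0.02824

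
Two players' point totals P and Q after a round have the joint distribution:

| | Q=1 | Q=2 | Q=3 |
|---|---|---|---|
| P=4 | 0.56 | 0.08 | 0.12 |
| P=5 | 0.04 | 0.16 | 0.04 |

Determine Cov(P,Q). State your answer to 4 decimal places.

E[P] = 4.24,  E[Q] = 1.56
E[PQ] = 6.72
Cov(P,Q) = E[PQ] − E[P]E[Q] = 6.72 − (4.24)(1.56) = 0.1056

0.1056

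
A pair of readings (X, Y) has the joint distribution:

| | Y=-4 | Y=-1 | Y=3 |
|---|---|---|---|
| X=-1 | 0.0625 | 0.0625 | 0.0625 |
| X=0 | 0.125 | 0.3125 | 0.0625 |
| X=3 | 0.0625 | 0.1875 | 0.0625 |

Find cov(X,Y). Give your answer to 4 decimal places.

0.1250

E[X] = 0.75,  E[Y] = -1
E[XY] = -0.625
cov(X,Y) = E[XY] − E[X]E[Y] = -0.625 − (0.75)(-1) = 0.125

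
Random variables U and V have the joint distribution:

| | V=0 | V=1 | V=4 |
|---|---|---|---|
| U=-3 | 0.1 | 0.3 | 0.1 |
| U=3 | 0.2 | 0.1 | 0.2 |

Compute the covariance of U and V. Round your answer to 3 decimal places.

0.600

E[U] = 0,  E[V] = 1.6
E[UV] = 0.6
Cov(U,V) = E[UV] − E[U]E[V] = 0.6 − (0)(1.6) = 0.6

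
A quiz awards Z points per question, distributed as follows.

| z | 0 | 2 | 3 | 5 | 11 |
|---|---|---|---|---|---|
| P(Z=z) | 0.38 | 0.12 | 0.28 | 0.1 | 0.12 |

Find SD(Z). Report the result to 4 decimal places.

3.4073

E[Z] = (0)(0.38) + (2)(0.12) + (3)(0.28) + (5)(0.1) + (11)(0.12) = 2.9
E[Z²] = (0)²(0.38) + (2)²(0.12) + (3)²(0.28) + (5)²(0.1) + (11)²(0.12) = 20.02
Var(Z) = E[Z²] − (E[Z])² = 20.02 − (2.9)² = 11.61
SD(Z) = √11.61 ≈ 3.4073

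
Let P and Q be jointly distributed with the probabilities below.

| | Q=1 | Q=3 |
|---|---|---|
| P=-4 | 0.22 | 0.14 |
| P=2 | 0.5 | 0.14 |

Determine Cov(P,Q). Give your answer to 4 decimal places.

E[P] = -0.16,  E[Q] = 1.56
E[PQ] = -0.72
Cov(P,Q) = E[PQ] − E[P]E[Q] = -0.72 − (-0.16)(1.56) = -0.4704

-0.4704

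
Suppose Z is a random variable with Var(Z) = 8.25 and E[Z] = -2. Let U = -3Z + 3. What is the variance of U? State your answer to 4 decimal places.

Var(-3Z + 3) = (-3)²·Var(Z) = 9·8.25 = 74.25

74.2500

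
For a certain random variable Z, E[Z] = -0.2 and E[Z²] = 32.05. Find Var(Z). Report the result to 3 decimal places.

Var(Z) = 32.05 − (-0.2)² = 32.01

32.010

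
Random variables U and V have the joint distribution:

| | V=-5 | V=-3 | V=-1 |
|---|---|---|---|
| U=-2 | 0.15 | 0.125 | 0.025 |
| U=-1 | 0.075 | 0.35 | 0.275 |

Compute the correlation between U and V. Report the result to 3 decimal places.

E[U] = -1.3,  E[V] = -2.85
E[UV] = 4
Cov(U,V) = E[UV] − E[U]E[V] = 4 − (-1.3)(-2.85) = 0.295
var(U) = 0.21,  var(V) = 2.0775
ρ = 0.295 / √(0.21·2.0775) ≈ 0.447

0.447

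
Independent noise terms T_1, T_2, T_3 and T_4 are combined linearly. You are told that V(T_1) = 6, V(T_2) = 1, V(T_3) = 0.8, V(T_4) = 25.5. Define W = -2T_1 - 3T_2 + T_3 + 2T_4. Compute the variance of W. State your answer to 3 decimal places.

135.800

By independence, V(W) = (-2)²V(T_1) + (-3)²V(T_2) + (1)²V(T_3) + (2)²V(T_4)
= (-2)²·6 + (-3)²·1 + (1)²·0.8 + (2)²·25.5 = 135.8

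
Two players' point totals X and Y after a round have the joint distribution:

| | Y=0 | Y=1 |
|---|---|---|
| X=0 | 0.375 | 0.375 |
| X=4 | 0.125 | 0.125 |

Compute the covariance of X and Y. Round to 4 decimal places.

E[X] = 1,  E[Y] = 0.5
E[XY] = 0.5
Cov(X,Y) = E[XY] − E[X]E[Y] = 0.5 − (1)(0.5) = 0

0.0000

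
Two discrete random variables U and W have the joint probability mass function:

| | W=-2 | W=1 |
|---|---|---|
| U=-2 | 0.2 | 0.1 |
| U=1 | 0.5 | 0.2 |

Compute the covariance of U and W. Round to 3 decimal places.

E[U] = 0.1,  E[W] = -1.1
E[UW] = -0.2
cov(U,W) = E[UW] − E[U]E[W] = -0.2 − (0.1)(-1.1) = -0.09

-0.090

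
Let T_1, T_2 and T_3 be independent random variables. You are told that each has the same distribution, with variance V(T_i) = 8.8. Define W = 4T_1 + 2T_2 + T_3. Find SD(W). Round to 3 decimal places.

13.594

By independence, V(W) = (4)²V(T_1) + (2)²V(T_2) + (1)²V(T_3)
= (4)²·8.8 + (2)²·8.8 + (1)²·8.8 = 184.8
SD(W) = √184.8 ≈ 13.594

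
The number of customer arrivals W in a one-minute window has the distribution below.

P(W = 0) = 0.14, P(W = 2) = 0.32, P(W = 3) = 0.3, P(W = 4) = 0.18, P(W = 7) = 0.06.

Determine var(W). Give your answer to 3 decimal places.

2.618

E[W] = (0)(0.14) + (2)(0.32) + (3)(0.3) + (4)(0.18) + (7)(0.06) = 2.68
E[W²] = (0)²(0.14) + (2)²(0.32) + (3)²(0.3) + (4)²(0.18) + (7)²(0.06) = 9.8
var(W) = E[W²] − (E[W])² = 9.8 − (2.68)² = 2.6176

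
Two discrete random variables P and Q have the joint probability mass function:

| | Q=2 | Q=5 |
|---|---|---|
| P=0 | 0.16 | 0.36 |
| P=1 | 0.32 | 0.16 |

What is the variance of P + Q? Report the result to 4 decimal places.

E[P] = 0.48,  E[Q] = 3.56,  E[PQ] = 1.44
Var(P) = 0.48 − (0.48)² = 0.2496;  Var(Q) = 14.92 − (3.56)² = 2.2464
Cov(P,Q) = 1.44 − (0.48)(3.56) = -0.2688
Var(P + Q) = (1)²·0.2496 + (1)²·2.2464 + 2·(1)·(1)·-0.2688 = 1.9584

1.9584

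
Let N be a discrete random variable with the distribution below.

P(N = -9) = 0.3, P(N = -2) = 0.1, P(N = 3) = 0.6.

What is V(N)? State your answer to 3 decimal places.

28.890

E[N] = (-9)(0.3) + (-2)(0.1) + (3)(0.6) = -1.1
E[N²] = (-9)²(0.3) + (-2)²(0.1) + (3)²(0.6) = 30.1
V(N) = E[N²] − (E[N])² = 30.1 − (-1.1)² = 28.89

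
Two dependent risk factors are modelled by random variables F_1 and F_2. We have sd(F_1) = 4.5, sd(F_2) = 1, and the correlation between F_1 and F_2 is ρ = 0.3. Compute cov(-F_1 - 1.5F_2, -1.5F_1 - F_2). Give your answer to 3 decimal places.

36.263

V(F_1) = (4.5)² = 20.25;  V(F_2) = (1)² = 1
cov(F_1,F_2) = ρ·sd(F_1)·sd(F_2) = 0.3·4.5·1 = 1.35
cov(-F_1 - 1.5F_2, -1.5F_1 - F_2) = (-1)(-1.5)V(F_1) + (-1.5)(-1)V(F_2) + [(-1)(-1) + (-1.5)(-1.5)]cov(F_1,F_2)
= 1.5·20.25 + 1.5·1 + 3.25·1.35 = 36.2625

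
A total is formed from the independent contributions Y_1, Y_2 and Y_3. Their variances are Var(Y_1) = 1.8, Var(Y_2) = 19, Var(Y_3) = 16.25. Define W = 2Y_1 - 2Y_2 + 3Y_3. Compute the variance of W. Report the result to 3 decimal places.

By independence, Var(W) = (2)²Var(Y_1) + (-2)²Var(Y_2) + (3)²Var(Y_3)
= (2)²·1.8 + (-2)²·19 + (3)²·16.25 = 229.45

229.450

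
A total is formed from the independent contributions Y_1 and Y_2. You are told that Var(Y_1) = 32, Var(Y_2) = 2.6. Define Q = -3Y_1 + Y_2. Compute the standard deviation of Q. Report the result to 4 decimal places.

By independence, Var(Q) = (-3)²Var(Y_1) + (1)²Var(Y_2)
= (-3)²·32 + (1)²·2.6 = 290.6
SD(Q) = √290.6 ≈ 17.0470

17.0470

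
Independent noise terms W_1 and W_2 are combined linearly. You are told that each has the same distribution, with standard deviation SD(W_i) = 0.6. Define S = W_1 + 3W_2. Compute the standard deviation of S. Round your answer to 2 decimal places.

1.90

V(W_i) = (0.6)² = 0.36
By independence, V(S) = (1)²V(W_1) + (3)²V(W_2)
= (1)²·0.36 + (3)²·0.36 = 3.6
SD(S) = √3.6 ≈ 1.90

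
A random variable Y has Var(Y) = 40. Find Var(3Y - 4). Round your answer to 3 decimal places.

360.000

Var(3Y - 4) = (3)²·Var(Y) = 9·40 = 360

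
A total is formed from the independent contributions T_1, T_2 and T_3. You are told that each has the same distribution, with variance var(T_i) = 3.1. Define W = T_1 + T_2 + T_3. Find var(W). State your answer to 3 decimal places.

9.300

By independence, var(W) = (1)²var(T_1) + (1)²var(T_2) + (1)²var(T_3)
= (1)²·3.1 + (1)²·3.1 + (1)²·3.1 = 9.3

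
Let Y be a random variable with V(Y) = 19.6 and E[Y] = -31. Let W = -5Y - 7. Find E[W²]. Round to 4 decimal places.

E[-5Y - 7] = -5·-31 − 7 = 148
V(-5Y - 7) = (-5)²·19.6 = 490
E[W²] = V(W) + (E[W])² = 490 + (148)² = 22394

22394.0000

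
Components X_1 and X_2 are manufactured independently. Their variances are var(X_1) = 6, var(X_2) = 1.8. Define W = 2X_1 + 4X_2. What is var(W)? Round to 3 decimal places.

By independence, var(W) = (2)²var(X_1) + (4)²var(X_2)
= (2)²·6 + (4)²·1.8 = 52.8

52.800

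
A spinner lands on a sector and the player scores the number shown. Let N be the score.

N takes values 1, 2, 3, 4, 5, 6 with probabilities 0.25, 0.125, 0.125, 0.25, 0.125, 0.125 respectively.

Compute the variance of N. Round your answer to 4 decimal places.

2.9375

E[N] = (1)(0.25) + (2)(0.125) + (3)(0.125) + (4)(0.25) + (5)(0.125) + (6)(0.125) = 3.25
E[N²] = (1)²(0.25) + (2)²(0.125) + (3)²(0.125) + (4)²(0.25) + (5)²(0.125) + (6)²(0.125) = 13.5
Var(N) = E[N²] − (E[N])² = 13.5 − (3.25)² = 2.9375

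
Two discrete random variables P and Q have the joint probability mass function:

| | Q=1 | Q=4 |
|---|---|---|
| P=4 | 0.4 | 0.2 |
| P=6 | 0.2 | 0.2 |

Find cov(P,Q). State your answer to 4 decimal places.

0.2400

E[P] = 4.8,  E[Q] = 2.2
E[PQ] = 10.8
cov(P,Q) = E[PQ] − E[P]E[Q] = 10.8 − (4.8)(2.2) = 0.24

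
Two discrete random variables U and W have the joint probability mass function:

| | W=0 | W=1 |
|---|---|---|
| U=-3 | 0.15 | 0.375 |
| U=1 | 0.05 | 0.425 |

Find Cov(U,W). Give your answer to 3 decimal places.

E[U] = -1.1,  E[W] = 0.8
E[UW] = -0.7
Cov(U,W) = E[UW] − E[U]E[W] = -0.7 − (-1.1)(0.8) = 0.18

0.180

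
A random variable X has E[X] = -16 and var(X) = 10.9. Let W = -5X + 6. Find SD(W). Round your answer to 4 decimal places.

var(-5X + 6) = (-5)²·10.9 = 272.5
SD(W) = √272.5 ≈ 16.5076

16.5076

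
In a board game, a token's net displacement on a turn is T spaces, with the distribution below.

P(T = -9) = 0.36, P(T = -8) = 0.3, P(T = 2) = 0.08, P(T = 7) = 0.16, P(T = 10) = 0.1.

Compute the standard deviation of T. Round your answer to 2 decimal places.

7.43

E[T] = (-9)(0.36) + (-8)(0.3) + (2)(0.08) + (7)(0.16) + (10)(0.1) = -3.36
E[T²] = (-9)²(0.36) + (-8)²(0.3) + (2)²(0.08) + (7)²(0.16) + (10)²(0.1) = 66.52
Var(T) = E[T²] − (E[T])² = 66.52 − (-3.36)² = 55.2304
SD(T) = √55.2304 ≈ 7.43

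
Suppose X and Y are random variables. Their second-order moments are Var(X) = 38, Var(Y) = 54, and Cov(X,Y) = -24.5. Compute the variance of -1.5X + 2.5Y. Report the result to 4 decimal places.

606.7500

Var(-1.5X + 2.5Y) = (-1.5)²·Var(X) + (2.5)²·Var(Y) + 2·(-1.5)·(2.5)·Cov(X,Y)
= 2.25·38 + 6.25·54 + -7.5·-24.5 = 606.75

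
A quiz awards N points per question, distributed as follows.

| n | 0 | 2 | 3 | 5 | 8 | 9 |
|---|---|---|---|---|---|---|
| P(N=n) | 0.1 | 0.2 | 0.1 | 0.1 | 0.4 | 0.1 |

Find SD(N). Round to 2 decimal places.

3.13

E[N] = (0)(0.1) + (2)(0.2) + (3)(0.1) + (5)(0.1) + (8)(0.4) + (9)(0.1) = 5.3
E[N²] = (0)²(0.1) + (2)²(0.2) + (3)²(0.1) + (5)²(0.1) + (8)²(0.4) + (9)²(0.1) = 37.9
var(N) = E[N²] − (E[N])² = 37.9 − (5.3)² = 9.81
SD(N) = √9.81 ≈ 3.13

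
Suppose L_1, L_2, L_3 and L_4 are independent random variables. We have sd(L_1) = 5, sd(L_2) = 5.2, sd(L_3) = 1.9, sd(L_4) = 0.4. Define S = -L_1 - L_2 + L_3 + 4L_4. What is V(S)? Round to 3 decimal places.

58.210

V(L_1) = 25, V(L_2) = 27.04, V(L_3) = 3.61, V(L_4) = 0.16
By independence, V(S) = (-1)²V(L_1) + (-1)²V(L_2) + (1)²V(L_3) + (4)²V(L_4)
= (-1)²·25 + (-1)²·27.04 + (1)²·3.61 + (4)²·0.16 = 58.21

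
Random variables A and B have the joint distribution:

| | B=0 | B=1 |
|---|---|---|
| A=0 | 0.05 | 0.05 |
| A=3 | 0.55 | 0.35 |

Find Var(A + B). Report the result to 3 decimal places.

0.990

E[A] = 2.7,  E[B] = 0.4,  E[AB] = 1.05
Var(A) = 8.1 − (2.7)² = 0.81;  Var(B) = 0.4 − (0.4)² = 0.24
cov(A,B) = 1.05 − (2.7)(0.4) = -0.03
Var(A + B) = (1)²·0.81 + (1)²·0.24 + 2·(1)·(1)·-0.03 = 0.99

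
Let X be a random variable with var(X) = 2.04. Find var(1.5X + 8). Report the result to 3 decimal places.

var(1.5X + 8) = (1.5)²·var(X) = 2.25·2.04 = 4.59

4.590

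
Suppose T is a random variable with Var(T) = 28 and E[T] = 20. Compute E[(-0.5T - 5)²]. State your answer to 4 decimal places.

232.0000

E[-0.5T - 5] = -0.5·20 − 5 = -15
Var(-0.5T - 5) = (-0.5)²·28 = 7
E[(-0.5T - 5)²] = Var((-0.5T - 5)) + (E[(-0.5T - 5)])² = 7 + (-15)² = 232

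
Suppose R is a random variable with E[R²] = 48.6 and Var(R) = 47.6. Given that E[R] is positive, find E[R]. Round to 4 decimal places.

1.0000

(E[R])² = E[R²] − Var(R) = 48.6 − 47.6 = 1
E[R] = √1 = 1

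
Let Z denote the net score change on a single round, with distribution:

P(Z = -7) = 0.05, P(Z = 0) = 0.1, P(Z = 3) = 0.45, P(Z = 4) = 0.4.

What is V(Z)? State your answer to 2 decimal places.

E[Z] = (-7)(0.05) + (0)(0.1) + (3)(0.45) + (4)(0.4) = 2.6
E[Z²] = (-7)²(0.05) + (0)²(0.1) + (3)²(0.45) + (4)²(0.4) = 12.9
V(Z) = E[Z²] − (E[Z])² = 12.9 − (2.6)² = 6.14

6.14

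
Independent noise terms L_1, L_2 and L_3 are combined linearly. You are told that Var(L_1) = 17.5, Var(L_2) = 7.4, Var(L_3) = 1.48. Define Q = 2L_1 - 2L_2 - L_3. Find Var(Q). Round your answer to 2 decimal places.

By independence, Var(Q) = (2)²Var(L_1) + (-2)²Var(L_2) + (-1)²Var(L_3)
= (2)²·17.5 + (-2)²·7.4 + (-1)²·1.48 = 101.08

101.08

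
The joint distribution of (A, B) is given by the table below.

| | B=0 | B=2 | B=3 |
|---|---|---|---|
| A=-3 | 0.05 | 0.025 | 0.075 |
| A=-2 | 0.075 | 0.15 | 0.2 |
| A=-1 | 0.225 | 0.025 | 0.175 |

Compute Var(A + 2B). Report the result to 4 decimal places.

6.9244

E[A] = -1.725,  E[B] = 1.75,  E[AB] = -3.2
Var(A) = 3.475 − (-1.725)² = 0.499375;  Var(B) = 4.85 − (1.75)² = 1.7875
Cov(A,B) = -3.2 − (-1.725)(1.75) = -0.18125
Var(A + 2B) = (1)²·0.499375 + (2)²·1.7875 + 2·(1)·(2)·-0.18125 = 6.924375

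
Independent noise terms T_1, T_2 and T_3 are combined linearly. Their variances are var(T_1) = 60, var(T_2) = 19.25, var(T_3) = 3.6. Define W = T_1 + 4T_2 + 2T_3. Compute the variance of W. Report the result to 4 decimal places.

By independence, var(W) = (1)²var(T_1) + (4)²var(T_2) + (2)²var(T_3)
= (1)²·60 + (4)²·19.25 + (2)²·3.6 = 382.4

382.4000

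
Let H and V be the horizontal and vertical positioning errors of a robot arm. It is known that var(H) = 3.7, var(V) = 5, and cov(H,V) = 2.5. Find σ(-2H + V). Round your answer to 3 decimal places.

var(-2H + V) = (-2)²·var(H) + (1)²·var(V) + 2·(-2)·(1)·cov(H,V)
= 4·3.7 + 1·5 + -4·2.5 = 9.8
σ(-2H + V) = √9.8 ≈ 3.130

3.130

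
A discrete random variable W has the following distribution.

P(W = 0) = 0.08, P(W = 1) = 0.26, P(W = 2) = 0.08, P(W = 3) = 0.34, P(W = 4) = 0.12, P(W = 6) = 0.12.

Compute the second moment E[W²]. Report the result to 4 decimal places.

9.8800

E[W²] = (0)²(0.08) + (1)²(0.26) + (2)²(0.08) + (3)²(0.34) + (4)²(0.12) + (6)²(0.12) = 9.88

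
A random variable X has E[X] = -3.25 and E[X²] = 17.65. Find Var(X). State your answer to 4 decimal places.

Var(X) = 17.65 − (-3.25)² = 7.0875

7.0875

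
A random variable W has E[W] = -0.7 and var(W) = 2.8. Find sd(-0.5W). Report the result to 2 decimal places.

var(-0.5W) = (-0.5)²·2.8 = 0.7
sd(-0.5W) = √0.7 ≈ 0.84

0.84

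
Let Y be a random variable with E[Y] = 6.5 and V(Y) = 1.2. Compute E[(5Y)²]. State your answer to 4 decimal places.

1086.2500

E[5Y] = 5·6.5 = 32.5
V(5Y) = (5)²·1.2 = 30
E[(5Y)²] = V((5Y)) + (E[(5Y)])² = 30 + (32.5)² = 1086.25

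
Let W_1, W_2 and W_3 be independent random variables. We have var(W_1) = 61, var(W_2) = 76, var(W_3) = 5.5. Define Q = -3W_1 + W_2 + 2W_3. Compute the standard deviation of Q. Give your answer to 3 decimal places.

By independence, var(Q) = (-3)²var(W_1) + (1)²var(W_2) + (2)²var(W_3)
= (-3)²·61 + (1)²·76 + (2)²·5.5 = 647
σ(Q) = √647 ≈ 25.436

25.436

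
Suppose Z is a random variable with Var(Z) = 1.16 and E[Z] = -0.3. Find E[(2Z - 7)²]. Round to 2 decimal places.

E[2Z - 7] = 2·-0.3 − 7 = -7.6
Var(2Z - 7) = (2)²·1.16 = 4.64
E[(2Z - 7)²] = Var((2Z - 7)) + (E[(2Z - 7)])² = 4.64 + (-7.6)² = 62.4

62.40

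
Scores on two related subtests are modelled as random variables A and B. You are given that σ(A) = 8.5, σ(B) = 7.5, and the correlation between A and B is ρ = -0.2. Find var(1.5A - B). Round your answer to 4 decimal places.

var(A) = (8.5)² = 72.25;  var(B) = (7.5)² = 56.25
Cov(A,B) = ρ·σ(A)·σ(B) = -0.2·8.5·7.5 = -12.75
var(1.5A - B) = (1.5)²·var(A) + (-1)²·var(B) + 2·(1.5)·(-1)·Cov(A,B)
= 2.25·72.25 + 1·56.25 + -3·-12.75 = 257.0625

257.0625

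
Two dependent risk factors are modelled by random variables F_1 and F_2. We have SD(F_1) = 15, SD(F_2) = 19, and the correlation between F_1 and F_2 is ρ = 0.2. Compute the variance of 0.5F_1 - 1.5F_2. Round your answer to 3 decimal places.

Var(F_1) = (15)² = 225;  Var(F_2) = (19)² = 361
Cov(F_1,F_2) = ρ·SD(F_1)·SD(F_2) = 0.2·15·19 = 57
Var(0.5F_1 - 1.5F_2) = (0.5)²·Var(F_1) + (-1.5)²·Var(F_2) + 2·(0.5)·(-1.5)·Cov(F_1,F_2)
= 0.25·225 + 2.25·361 + -1.5·57 = 783

783.000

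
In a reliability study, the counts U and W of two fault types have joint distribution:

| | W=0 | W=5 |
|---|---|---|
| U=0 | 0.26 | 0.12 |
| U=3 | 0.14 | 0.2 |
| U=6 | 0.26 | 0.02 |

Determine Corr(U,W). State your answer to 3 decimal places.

-0.173

E[U] = 2.7,  E[W] = 1.7
E[UW] = 3.6
Cov(U,W) = E[UW] − E[U]E[W] = 3.6 − (2.7)(1.7) = -0.99
Var(U) = 5.85,  Var(W) = 5.61
ρ = -0.99 / √(5.85·5.61) ≈ -0.173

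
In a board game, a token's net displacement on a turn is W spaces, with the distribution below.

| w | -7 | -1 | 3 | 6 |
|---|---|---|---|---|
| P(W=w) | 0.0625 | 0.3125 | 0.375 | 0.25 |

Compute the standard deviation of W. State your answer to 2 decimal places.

3.50

E[W] = (-7)(0.0625) + (-1)(0.3125) + (3)(0.375) + (6)(0.25) = 1.875
E[W²] = (-7)²(0.0625) + (-1)²(0.3125) + (3)²(0.375) + (6)²(0.25) = 15.75
Var(W) = E[W²] − (E[W])² = 15.75 − (1.875)² = 12.234375
σ(W) = √12.234375 ≈ 3.50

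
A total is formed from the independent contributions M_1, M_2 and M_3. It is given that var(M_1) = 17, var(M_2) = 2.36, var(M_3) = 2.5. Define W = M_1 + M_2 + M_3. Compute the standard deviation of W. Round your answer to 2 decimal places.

4.68

By independence, var(W) = (1)²var(M_1) + (1)²var(M_2) + (1)²var(M_3)
= (1)²·17 + (1)²·2.36 + (1)²·2.5 = 21.86
SD(W) = √21.86 ≈ 4.68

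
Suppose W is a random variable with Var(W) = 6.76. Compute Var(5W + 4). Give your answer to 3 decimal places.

169.000

Var(5W + 4) = (5)²·Var(W) = 25·6.76 = 169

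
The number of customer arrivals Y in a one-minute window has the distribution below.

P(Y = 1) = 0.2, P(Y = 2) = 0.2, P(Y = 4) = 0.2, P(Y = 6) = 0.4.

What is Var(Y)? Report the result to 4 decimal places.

4.1600

E[Y] = (1)(0.2) + (2)(0.2) + (4)(0.2) + (6)(0.4) = 3.8
E[Y²] = (1)²(0.2) + (2)²(0.2) + (4)²(0.2) + (6)²(0.4) = 18.6
Var(Y) = E[Y²] − (E[Y])² = 18.6 − (3.8)² = 4.16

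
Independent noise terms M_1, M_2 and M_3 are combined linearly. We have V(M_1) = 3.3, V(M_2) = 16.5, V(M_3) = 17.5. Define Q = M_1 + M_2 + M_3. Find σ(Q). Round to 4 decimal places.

6.1074

By independence, V(Q) = (1)²V(M_1) + (1)²V(M_2) + (1)²V(M_3)
= (1)²·3.3 + (1)²·16.5 + (1)²·17.5 = 37.3
σ(Q) = √37.3 ≈ 6.1074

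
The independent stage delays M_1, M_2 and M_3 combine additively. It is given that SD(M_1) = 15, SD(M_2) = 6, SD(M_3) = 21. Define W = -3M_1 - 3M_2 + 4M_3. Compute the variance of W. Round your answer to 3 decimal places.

9405.000

V(M_1) = 225, V(M_2) = 36, V(M_3) = 441
By independence, V(W) = (-3)²V(M_1) + (-3)²V(M_2) + (4)²V(M_3)
= (-3)²·225 + (-3)²·36 + (4)²·441 = 9405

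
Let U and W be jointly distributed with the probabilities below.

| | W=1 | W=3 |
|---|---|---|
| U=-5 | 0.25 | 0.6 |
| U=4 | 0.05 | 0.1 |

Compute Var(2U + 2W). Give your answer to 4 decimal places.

E[U] = -3.65,  E[W] = 2.4,  E[UW] = -8.85
Var(U) = 23.65 − (-3.65)² = 10.3275;  Var(W) = 6.6 − (2.4)² = 0.84
Cov(U,W) = -8.85 − (-3.65)(2.4) = -0.09
Var(2U + 2W) = (2)²·10.3275 + (2)²·0.84 + 2·(2)·(2)·-0.09 = 43.95

43.9500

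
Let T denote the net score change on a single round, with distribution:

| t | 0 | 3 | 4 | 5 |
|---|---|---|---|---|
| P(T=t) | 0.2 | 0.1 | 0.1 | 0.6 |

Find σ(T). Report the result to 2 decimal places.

E[T] = (0)(0.2) + (3)(0.1) + (4)(0.1) + (5)(0.6) = 3.7
E[T²] = (0)²(0.2) + (3)²(0.1) + (4)²(0.1) + (5)²(0.6) = 17.5
V(T) = E[T²] − (E[T])² = 17.5 − (3.7)² = 3.81
σ(T) = √3.81 ≈ 1.95

1.95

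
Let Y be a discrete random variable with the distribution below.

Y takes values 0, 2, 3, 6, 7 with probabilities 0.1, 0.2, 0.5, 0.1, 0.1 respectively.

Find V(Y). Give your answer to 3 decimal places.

E[Y] = (0)(0.1) + (2)(0.2) + (3)(0.5) + (6)(0.1) + (7)(0.1) = 3.2
E[Y²] = (0)²(0.1) + (2)²(0.2) + (3)²(0.5) + (6)²(0.1) + (7)²(0.1) = 13.8
V(Y) = E[Y²] − (E[Y])² = 13.8 − (3.2)² = 3.56

3.560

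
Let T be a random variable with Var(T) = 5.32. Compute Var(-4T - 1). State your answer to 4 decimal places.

85.1200

Var(-4T - 1) = (-4)²·Var(T) = 16·5.32 = 85.12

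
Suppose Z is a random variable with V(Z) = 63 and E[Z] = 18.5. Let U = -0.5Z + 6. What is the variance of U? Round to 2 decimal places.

V(-0.5Z + 6) = (-0.5)²·V(Z) = 0.25·63 = 15.75

15.75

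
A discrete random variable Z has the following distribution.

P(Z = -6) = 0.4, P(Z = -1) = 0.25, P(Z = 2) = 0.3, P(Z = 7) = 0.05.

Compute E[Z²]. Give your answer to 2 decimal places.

E[Z²] = (-6)²(0.4) + (-1)²(0.25) + (2)²(0.3) + (7)²(0.05) = 18.3

18.30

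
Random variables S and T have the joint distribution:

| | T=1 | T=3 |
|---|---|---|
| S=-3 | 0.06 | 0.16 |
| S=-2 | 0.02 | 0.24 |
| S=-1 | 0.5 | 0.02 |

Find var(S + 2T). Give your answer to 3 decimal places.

2.420

E[S] = -1.7,  E[T] = 1.84,  E[ST] = -3.66
var(S) = 3.54 − (-1.7)² = 0.65;  var(T) = 4.36 − (1.84)² = 0.9744
Cov(S,T) = -3.66 − (-1.7)(1.84) = -0.532
var(S + 2T) = (1)²·0.65 + (2)²·0.9744 + 2·(1)·(2)·-0.532 = 2.4196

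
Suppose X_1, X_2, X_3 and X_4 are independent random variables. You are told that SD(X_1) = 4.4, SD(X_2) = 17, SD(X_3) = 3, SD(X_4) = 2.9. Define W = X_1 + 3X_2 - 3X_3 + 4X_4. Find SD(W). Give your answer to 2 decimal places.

var(X_1) = 19.36, var(X_2) = 289, var(X_3) = 9, var(X_4) = 8.41
By independence, var(W) = (1)²var(X_1) + (3)²var(X_2) + (-3)²var(X_3) + (4)²var(X_4)
= (1)²·19.36 + (3)²·289 + (-3)²·9 + (4)²·8.41 = 2835.92
SD(W) = √2835.92 ≈ 53.25

53.25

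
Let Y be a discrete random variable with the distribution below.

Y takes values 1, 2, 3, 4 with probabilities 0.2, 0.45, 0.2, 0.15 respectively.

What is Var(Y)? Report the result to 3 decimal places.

E[Y] = (1)(0.2) + (2)(0.45) + (3)(0.2) + (4)(0.15) = 2.3
E[Y²] = (1)²(0.2) + (2)²(0.45) + (3)²(0.2) + (4)²(0.15) = 6.2
Var(Y) = E[Y²] − (E[Y])² = 6.2 − (2.3)² = 0.91

0.910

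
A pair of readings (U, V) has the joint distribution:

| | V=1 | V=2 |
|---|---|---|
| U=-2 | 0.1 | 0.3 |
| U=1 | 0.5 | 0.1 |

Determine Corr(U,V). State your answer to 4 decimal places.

-0.5833

E[U] = -0.2,  E[V] = 1.4
E[UV] = -0.7
Cov(U,V) = E[UV] − E[U]E[V] = -0.7 − (-0.2)(1.4) = -0.42
var(U) = 2.16,  var(V) = 0.24
ρ = -0.42 / √(2.16·0.24) ≈ -0.5833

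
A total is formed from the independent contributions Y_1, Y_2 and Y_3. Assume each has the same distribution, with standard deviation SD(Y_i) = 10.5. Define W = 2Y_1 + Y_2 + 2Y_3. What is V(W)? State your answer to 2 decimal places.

V(Y_i) = (10.5)² = 110.25
By independence, V(W) = (2)²V(Y_1) + (1)²V(Y_2) + (2)²V(Y_3)
= (2)²·110.25 + (1)²·110.25 + (2)²·110.25 = 992.25

992.25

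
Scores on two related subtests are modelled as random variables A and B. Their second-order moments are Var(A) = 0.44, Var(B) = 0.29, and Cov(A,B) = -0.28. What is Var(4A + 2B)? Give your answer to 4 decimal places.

3.7200

Var(4A + 2B) = (4)²·Var(A) + (2)²·Var(B) + 2·(4)·(2)·Cov(A,B)
= 16·0.44 + 4·0.29 + 16·-0.28 = 3.72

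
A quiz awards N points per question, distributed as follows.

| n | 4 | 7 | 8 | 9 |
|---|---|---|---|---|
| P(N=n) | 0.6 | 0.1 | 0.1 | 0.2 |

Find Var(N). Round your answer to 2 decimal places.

4.61

E[N] = (4)(0.6) + (7)(0.1) + (8)(0.1) + (9)(0.2) = 5.7
E[N²] = (4)²(0.6) + (7)²(0.1) + (8)²(0.1) + (9)²(0.2) = 37.1
Var(N) = E[N²] − (E[N])² = 37.1 − (5.7)² = 4.61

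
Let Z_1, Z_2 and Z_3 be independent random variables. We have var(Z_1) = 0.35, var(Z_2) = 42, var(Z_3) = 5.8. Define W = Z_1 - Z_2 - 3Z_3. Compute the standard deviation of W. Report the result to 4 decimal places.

9.7237

By independence, var(W) = (1)²var(Z_1) + (-1)²var(Z_2) + (-3)²var(Z_3)
= (1)²·0.35 + (-1)²·42 + (-3)²·5.8 = 94.55
SD(W) = √94.55 ≈ 9.7237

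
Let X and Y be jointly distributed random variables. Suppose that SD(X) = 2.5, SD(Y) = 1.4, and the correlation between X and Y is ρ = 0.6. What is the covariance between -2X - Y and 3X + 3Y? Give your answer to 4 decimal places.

-62.2800

var(X) = (2.5)² = 6.25;  var(Y) = (1.4)² = 1.96
Cov(X,Y) = ρ·SD(X)·SD(Y) = 0.6·2.5·1.4 = 2.1
Cov(-2X - Y, 3X + 3Y) = (-2)(3)var(X) + (-1)(3)var(Y) + [(-2)(3) + (-1)(3)]Cov(X,Y)
= -6·6.25 + -3·1.96 + -9·2.1 = -62.28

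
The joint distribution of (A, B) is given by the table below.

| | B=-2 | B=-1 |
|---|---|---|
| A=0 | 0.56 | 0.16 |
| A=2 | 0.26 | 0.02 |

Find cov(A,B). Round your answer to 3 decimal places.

-0.061

E[A] = 0.56,  E[B] = -1.82
E[AB] = -1.08
cov(A,B) = E[AB] − E[A]E[B] = -1.08 − (0.56)(-1.82) = -0.0608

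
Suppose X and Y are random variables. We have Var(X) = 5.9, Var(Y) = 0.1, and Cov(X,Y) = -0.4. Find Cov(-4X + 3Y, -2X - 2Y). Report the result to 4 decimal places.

45.8000

Cov(-4X + 3Y, -2X - 2Y) = (-4)(-2)Var(X) + (3)(-2)Var(Y) + [(-4)(-2) + (3)(-2)]Cov(X,Y)
= 8·5.9 + -6·0.1 + 2·-0.4 = 45.8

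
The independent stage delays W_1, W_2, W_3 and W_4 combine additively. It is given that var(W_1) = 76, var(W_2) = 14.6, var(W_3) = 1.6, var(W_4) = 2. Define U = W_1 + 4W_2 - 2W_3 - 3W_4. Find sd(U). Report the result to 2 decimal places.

By independence, var(U) = (1)²var(W_1) + (4)²var(W_2) + (-2)²var(W_3) + (-3)²var(W_4)
= (1)²·76 + (4)²·14.6 + (-2)²·1.6 + (-3)²·2 = 334
sd(U) = √334 ≈ 18.28

18.28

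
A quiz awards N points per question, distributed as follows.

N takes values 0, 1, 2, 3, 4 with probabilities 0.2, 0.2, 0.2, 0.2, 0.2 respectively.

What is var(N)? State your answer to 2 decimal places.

E[N] = (0)(0.2) + (1)(0.2) + (2)(0.2) + (3)(0.2) + (4)(0.2) = 2
E[N²] = (0)²(0.2) + (1)²(0.2) + (2)²(0.2) + (3)²(0.2) + (4)²(0.2) = 6
var(N) = E[N²] − (E[N])² = 6 − (2)² = 2

2.00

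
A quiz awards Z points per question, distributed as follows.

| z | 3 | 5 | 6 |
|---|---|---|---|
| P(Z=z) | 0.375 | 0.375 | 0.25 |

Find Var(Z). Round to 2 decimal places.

1.50

E[Z] = (3)(0.375) + (5)(0.375) + (6)(0.25) = 4.5
E[Z²] = (3)²(0.375) + (5)²(0.375) + (6)²(0.25) = 21.75
Var(Z) = E[Z²] − (E[Z])² = 21.75 − (4.5)² = 1.5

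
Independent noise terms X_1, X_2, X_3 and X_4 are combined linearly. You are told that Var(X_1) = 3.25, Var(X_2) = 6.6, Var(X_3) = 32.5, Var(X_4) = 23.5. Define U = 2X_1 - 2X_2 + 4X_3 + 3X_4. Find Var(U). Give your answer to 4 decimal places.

770.9000

By independence, Var(U) = (2)²Var(X_1) + (-2)²Var(X_2) + (4)²Var(X_3) + (3)²Var(X_4)
= (2)²·3.25 + (-2)²·6.6 + (4)²·32.5 + (3)²·23.5 = 770.9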